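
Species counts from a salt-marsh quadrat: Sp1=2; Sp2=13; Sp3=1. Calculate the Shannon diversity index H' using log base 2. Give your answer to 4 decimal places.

Total N = 2+13+1 = 16, so the proportions are 0.125, 0.8125, 0.0625 (working shown to 6 dp, full precision carried).
Each pᵢ log₂ pᵢ term: 0.125×(-3.000000)=-0.375000, 0.8125×(-0.299560)=-0.243393, 0.0625×(-4.000000)=-0.250000.
Sum = -0.868393, so H' = 0.8684.

0.8684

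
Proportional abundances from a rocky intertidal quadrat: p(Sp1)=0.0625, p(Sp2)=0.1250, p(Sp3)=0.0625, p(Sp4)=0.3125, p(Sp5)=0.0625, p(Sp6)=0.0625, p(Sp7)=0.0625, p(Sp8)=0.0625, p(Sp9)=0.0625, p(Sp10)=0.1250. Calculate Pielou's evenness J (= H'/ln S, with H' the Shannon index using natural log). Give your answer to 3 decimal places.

0.910

H' = −Σ pᵢ ln pᵢ = −((-0.17329) + (-0.25993) + (-0.17329) + (-0.36348) + (-0.17329) + (-0.17329) + (-0.17329) + (-0.17329) + (-0.17329) + (-0.25993)) = 2.09635 (working shown to 5 dp, full precision carried).
With S = 10 species, ln S = 2.30259, so J = 2.09635/2.30259 = 0.91043, i.e. 0.910 to 3 decimal places.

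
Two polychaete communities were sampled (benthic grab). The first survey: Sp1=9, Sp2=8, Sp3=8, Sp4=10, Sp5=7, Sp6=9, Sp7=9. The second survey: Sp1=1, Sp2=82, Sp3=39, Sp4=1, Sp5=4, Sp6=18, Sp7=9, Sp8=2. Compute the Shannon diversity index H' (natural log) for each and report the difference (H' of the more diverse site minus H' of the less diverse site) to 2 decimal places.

The first survey: N=60, proportions 0.15, 0.1333, 0.1333, 0.1667, 0.1167, 0.15, 0.15, giving H' = 1.9403 (working shown to 4 dp, full precision carried).
The second survey: N=156, proportions 0.0064, 0.5256, 0.25, 0.0064, 0.0256, 0.1154, 0.0577, 0.0128, giving H' = 1.3129.
Difference = |1.9403 − 1.3129| = 0.6274, i.e. 0.63 to 2 decimal places.

0.63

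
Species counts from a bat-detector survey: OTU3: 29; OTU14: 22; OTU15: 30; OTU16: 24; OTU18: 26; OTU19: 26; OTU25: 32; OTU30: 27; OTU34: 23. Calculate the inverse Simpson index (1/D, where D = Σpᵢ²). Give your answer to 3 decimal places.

8.877

Total N = 29+22+30+24+26+26+32+27+23 = 239, so the proportions are 0.1213389, 0.0920502, 0.125523, 0.1004184, 0.1087866, 0.1087866, 0.1338912, 0.1129707, 0.0962343 (working shown to 7 dp, full precision carried).
D = 0.1213389² + 0.0920502² + 0.125523² + 0.1004184² + 0.1087866² + 0.1087866² + 0.1338912² + 0.1129707² + 0.0962343² = 0.0147231 + 0.0084732 + 0.0157560 + 0.0100839 + 0.0118345 + 0.0118345 + 0.0179269 + 0.0127624 + 0.0092610 = 0.1126556.
So 1/D = 8.87661, i.e. 8.877 to 3 decimal places.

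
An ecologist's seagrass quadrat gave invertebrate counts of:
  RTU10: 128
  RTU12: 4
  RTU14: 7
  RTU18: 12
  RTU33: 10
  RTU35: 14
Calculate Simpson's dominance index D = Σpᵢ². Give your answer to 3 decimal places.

Total N = 128+4+7+12+10+14 = 175, so the proportions are 0.73143, 0.02286, 0.04, 0.06857, 0.05714, 0.08 (working shown to 5 dp, full precision carried).
D = 0.73143² + 0.02286² + 0.04² + 0.06857² + 0.05714² + 0.08² = 0.53499 + 0.00052 + 0.00160 + 0.00470 + 0.00327 + 0.00640 = 0.55148.
To 3 decimal places, D = 0.551.

0.551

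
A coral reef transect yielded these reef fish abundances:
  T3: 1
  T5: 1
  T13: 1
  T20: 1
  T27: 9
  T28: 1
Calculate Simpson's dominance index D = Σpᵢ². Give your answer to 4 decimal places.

0.4388

Total N = 1+1+1+1+9+1 = 14, so the proportions are 0.071429, 0.071429, 0.071429, 0.071429, 0.642857, 0.071429 (working shown to 6 dp, full precision carried).
D = 0.071429² + 0.071429² + 0.071429² + 0.071429² + 0.642857² + 0.071429² = 0.005102 + 0.005102 + 0.005102 + 0.005102 + 0.413265 + 0.005102 = 0.438776.
To 4 decimal places, D = 0.4388.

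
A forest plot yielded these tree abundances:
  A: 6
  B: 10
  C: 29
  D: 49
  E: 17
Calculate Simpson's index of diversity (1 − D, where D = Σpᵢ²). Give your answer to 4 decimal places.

0.7024

Total N = 6+10+29+49+17 = 111, so the proportions are 0.054054, 0.09009, 0.261261, 0.441441, 0.153153 (working shown to 6 dp, full precision carried).
D = 0.054054² + 0.09009² + 0.261261² + 0.441441² + 0.153153² = 0.002922 + 0.008116 + 0.068257 + 0.194871 + 0.023456 = 0.297622.
So 1 − D = 0.702378, i.e. 0.7024 to 4 decimal places.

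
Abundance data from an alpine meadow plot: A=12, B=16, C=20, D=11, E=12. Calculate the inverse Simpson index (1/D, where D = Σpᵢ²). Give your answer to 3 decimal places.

Total N = 12+16+20+11+12 = 71, so the proportions are 0.1690141, 0.2253521, 0.2816901, 0.1549296, 0.1690141 (working shown to 7 dp, full precision carried).
D = 0.1690141² + 0.2253521² + 0.2816901² + 0.1549296² + 0.1690141² = 0.0285658 + 0.0507836 + 0.0793493 + 0.0240032 + 0.0285658 = 0.2112676.
So 1/D = 4.73333, i.e. 4.733 to 3 decimal places.

4.733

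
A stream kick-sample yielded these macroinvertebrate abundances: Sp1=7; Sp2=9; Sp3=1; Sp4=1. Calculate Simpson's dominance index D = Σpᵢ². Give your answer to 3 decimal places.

0.407

Total N = 7+9+1+1 = 18, so the proportions are 0.38889, 0.5, 0.05556, 0.05556 (working shown to 5 dp, full precision carried).
D = 0.38889² + 0.5² + 0.05556² + 0.05556² = 0.15123 + 0.25000 + 0.00309 + 0.00309 = 0.40741.
To 3 decimal places, D = 0.407.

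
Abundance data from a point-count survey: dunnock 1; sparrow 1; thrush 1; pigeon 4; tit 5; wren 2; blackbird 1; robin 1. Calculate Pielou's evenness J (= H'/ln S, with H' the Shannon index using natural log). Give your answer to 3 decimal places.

Total N = 1+1+1+4+5+2+1+1 = 16, so the proportions are 0.0625, 0.0625, 0.0625, 0.25, 0.3125, 0.125, 0.0625, 0.0625 (working shown to 5 dp, full precision carried).
H' = −Σ pᵢ ln pᵢ = −((-0.17329) + (-0.17329) + (-0.17329) + (-0.34657) + (-0.36348) + (-0.25993) + (-0.17329) + (-0.17329)) = 1.83642.
With S = 8 species, ln S = 2.07944, so J = 1.83642/2.07944 = 0.88313, i.e. 0.883 to 3 decimal places.

0.883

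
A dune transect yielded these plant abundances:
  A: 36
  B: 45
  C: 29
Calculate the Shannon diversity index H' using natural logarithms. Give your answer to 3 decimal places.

Total N = 36+45+29 = 110, so the proportions are 0.32727, 0.40909, 0.26364 (working shown to 5 dp, full precision carried).
Each pᵢ ln pᵢ term: 0.32727×(-1.11696)=-0.36555, 0.40909×(-0.89382)=-0.36565, 0.26364×(-1.33318)=-0.35148.
Sum = -1.08268, so H' = 1.083.

1.083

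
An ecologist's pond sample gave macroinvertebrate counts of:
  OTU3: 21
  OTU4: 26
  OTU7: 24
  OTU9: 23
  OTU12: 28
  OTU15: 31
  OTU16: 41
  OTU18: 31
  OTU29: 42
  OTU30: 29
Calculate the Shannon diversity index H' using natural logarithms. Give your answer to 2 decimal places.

Total N = 21+26+24+23+28+31+41+31+42+29 = 296, so the proportions are 0.0709, 0.0878, 0.0811, 0.0777, 0.0946, 0.1047, 0.1385, 0.1047, 0.1419, 0.098 (working shown to 4 dp, full precision carried).
Each pᵢ ln pᵢ term: 0.0709×(-2.6458)=-0.1877, 0.0878×(-2.4323)=-0.2136, 0.0811×(-2.5123)=-0.2037, 0.0777×(-2.5549)=-0.1985, 0.0946×(-2.3582)=-0.2231, 0.1047×(-2.2564)=-0.2363, 0.1385×(-1.9768)=-0.2738, 0.1047×(-2.2564)=-0.2363, 0.1419×(-1.9527)=-0.2771, 0.098×(-2.3231)=-0.2276.
Sum = -2.2777, so H' = 2.28.

2.28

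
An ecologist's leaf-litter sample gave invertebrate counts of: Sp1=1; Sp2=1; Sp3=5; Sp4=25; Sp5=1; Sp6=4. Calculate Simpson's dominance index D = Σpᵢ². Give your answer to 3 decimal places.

0.489

Total N = 1+1+5+25+1+4 = 37, so the proportions are 0.02703, 0.02703, 0.13514, 0.67568, 0.02703, 0.10811 (working shown to 5 dp, full precision carried).
D = 0.02703² + 0.02703² + 0.13514² + 0.67568² + 0.02703² + 0.10811² = 0.00073 + 0.00073 + 0.01826 + 0.45654 + 0.00073 + 0.01169 = 0.48868.
To 3 decimal places, D = 0.489.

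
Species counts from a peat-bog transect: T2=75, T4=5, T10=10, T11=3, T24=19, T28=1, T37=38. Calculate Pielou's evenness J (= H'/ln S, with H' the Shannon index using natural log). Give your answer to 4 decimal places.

0.6985

Total N = 75+5+10+3+19+1+38 = 151, so the proportions are 0.496689, 0.033113, 0.066225, 0.019868, 0.125828, 0.006623, 0.251656 (working shown to 6 dp, full precision carried).
H' = −Σ pᵢ ln pᵢ = −((-0.347579) + (-0.112842) + (-0.179781) + (-0.077854) + (-0.260821) + (-0.033227) + (-0.347208)) = 1.359312.
With S = 7 species, ln S = 1.945910, so J = 1.359312/1.945910 = 0.698548, i.e. 0.6985 to 4 decimal places.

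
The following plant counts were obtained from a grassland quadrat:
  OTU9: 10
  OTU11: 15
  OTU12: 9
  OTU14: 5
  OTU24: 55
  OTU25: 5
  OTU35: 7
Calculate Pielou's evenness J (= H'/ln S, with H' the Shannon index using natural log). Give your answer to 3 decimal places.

0.779

Total N = 10+15+9+5+55+5+7 = 106, so the proportions are 0.09434, 0.141509, 0.084906, 0.04717, 0.518868, 0.04717, 0.066038 (working shown to 6 dp, full precision carried).
H' = −Σ pᵢ ln pᵢ = −((-0.222722) + (-0.276706) + (-0.209396) + (-0.144057) + (-0.340432) + (-0.144057) + (-0.179459)) = 1.516829.
With S = 7 species, ln S = 1.945910, so J = 1.516829/1.945910 = 0.779496, i.e. 0.779 to 3 decimal places.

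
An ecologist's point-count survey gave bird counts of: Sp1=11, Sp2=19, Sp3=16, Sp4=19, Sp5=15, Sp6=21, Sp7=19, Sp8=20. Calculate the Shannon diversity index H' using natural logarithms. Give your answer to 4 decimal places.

Total N = 11+19+16+19+15+21+19+20 = 140, so the proportions are 0.078571, 0.135714, 0.114286, 0.135714, 0.107143, 0.15, 0.135714, 0.142857 (working shown to 6 dp, full precision carried).
Each pᵢ ln pᵢ term: 0.078571×(-2.543747)=-0.199866, 0.135714×(-1.997203)=-0.271049, 0.114286×(-2.169054)=-0.247892, 0.135714×(-1.997203)=-0.271049, 0.107143×(-2.233592)=-0.239313, 0.15×(-1.897120)=-0.284568, 0.135714×(-1.997203)=-0.271049, 0.142857×(-1.945910)=-0.277987.
Sum = -2.062773, so H' = 2.0628.

2.0628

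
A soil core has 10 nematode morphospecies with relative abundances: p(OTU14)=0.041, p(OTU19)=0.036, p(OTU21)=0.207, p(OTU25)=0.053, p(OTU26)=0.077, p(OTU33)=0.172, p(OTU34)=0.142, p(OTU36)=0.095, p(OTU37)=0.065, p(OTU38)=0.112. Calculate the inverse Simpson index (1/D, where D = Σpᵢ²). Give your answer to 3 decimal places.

D = 0.041² + 0.036² + 0.207² + 0.053² + 0.077² + 0.172² + 0.142² + 0.095² + 0.065² + 0.112² = 0.0016810 + 0.0012960 + 0.0428490 + 0.0028090 + 0.0059290 + 0.0295840 + 0.0201640 + 0.0090250 + 0.0042250 + 0.0125440 = 0.1301060 (working shown to 7 dp, full precision carried).
So 1/D = 7.68604, i.e. 7.686 to 3 decimal places.

7.686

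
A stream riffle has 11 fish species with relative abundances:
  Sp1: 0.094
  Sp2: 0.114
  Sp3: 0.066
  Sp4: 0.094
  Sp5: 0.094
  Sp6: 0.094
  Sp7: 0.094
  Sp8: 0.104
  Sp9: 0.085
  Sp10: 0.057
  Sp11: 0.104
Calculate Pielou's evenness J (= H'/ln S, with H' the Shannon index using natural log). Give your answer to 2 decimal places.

H' = −Σ pᵢ ln pᵢ = −((-0.2223) + (-0.2476) + (-0.1794) + (-0.2223) + (-0.2223) + (-0.2223) + (-0.2223) + (-0.2354) + (-0.2095) + (-0.1633) + (-0.2354)) = 2.3819 (working shown to 4 dp, full precision carried).
With S = 11 species, ln S = 2.3979, so J = 2.3819/2.3979 = 0.9933, i.e. 0.99 to 2 decimal places.

0.99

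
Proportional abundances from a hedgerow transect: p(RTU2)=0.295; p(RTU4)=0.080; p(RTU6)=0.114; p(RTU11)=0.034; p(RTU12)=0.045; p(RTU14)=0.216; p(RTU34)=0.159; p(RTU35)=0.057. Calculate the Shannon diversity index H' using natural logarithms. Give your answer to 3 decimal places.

Each pᵢ ln pᵢ term (working shown to 5 dp, full precision carried): 0.295×(-1.22078)=-0.36013, 0.08×(-2.52573)=-0.20206, 0.114×(-2.17156)=-0.24756, 0.034×(-3.38139)=-0.11497, 0.045×(-3.10109)=-0.13955, 0.216×(-1.53248)=-0.33102, 0.159×(-1.83885)=-0.29238, 0.057×(-2.86470)=-0.16329.
Sum = -1.85094, so H' = 1.851.

1.851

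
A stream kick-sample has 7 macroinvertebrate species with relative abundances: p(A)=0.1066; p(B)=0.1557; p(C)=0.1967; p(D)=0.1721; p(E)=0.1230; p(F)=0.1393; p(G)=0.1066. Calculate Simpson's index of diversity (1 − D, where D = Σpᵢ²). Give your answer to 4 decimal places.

D = 0.1066² + 0.1557² + 0.1967² + 0.1721² + 0.123² + 0.1393² + 0.1066² = 0.011364 + 0.024242 + 0.038691 + 0.029618 + 0.015129 + 0.019404 + 0.011364 = 0.149812 (working shown to 6 dp, full precision carried).
So 1 − D = 0.850188, i.e. 0.8502 to 4 decimal places.

0.8502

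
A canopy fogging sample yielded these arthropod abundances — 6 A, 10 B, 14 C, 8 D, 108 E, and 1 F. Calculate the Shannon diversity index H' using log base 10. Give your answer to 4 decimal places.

Total N = 6+10+14+8+108+1 = 147, so the proportions are 0.040816, 0.068027, 0.095238, 0.054422, 0.734694, 0.006803 (working shown to 6 dp, full precision carried).
Each pᵢ log₁₀ pᵢ term: 0.040816×(-1.389166)=-0.056701, 0.068027×(-1.167317)=-0.079409, 0.095238×(-1.021189)=-0.097256, 0.054422×(-1.264227)=-0.068801, 0.734694×(-0.133894)=-0.098371, 0.006803×(-2.167317)=-0.014744.
Sum = -0.415282, so H' = 0.4153.

0.4153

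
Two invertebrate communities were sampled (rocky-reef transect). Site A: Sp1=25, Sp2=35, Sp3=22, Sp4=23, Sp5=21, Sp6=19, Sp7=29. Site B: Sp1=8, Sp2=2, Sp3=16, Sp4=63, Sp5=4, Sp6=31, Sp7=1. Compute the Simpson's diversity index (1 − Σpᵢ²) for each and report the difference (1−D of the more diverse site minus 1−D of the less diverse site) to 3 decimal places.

0.189

Site A: N=174, proportions 0.14368, 0.20115, 0.12644, 0.13218, 0.12069, 0.1092, 0.16667, giving 1−D = 0.85117 (working shown to 5 dp, full precision carried).
Site B: N=125, proportions 0.064, 0.016, 0.128, 0.504, 0.032, 0.248, 0.008, giving 1−D = 0.66266.
Difference = |0.85117 − 0.66266| = 0.18851, i.e. 0.189 to 3 decimal places.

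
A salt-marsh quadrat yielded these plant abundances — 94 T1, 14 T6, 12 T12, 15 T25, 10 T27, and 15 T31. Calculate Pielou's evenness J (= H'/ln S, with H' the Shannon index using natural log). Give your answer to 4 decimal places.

Total N = 94+14+12+15+10+15 = 160, so the proportions are 0.5875, 0.0875, 0.075, 0.09375, 0.0625, 0.09375 (working shown to 6 dp, full precision carried).
H' = −Σ pᵢ ln pᵢ = −((-0.312479) + (-0.213160) + (-0.194270) + (-0.221918) + (-0.173287) + (-0.221918)) = 1.337032.
With S = 6 species, ln S = 1.791759, so J = 1.337032/1.791759 = 0.746212, i.e. 0.7462 to 4 decimal places.

0.7462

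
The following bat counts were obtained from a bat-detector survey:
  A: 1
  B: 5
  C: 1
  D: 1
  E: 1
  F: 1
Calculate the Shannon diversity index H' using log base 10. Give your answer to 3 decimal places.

0.651

Total N = 1+5+1+1+1+1 = 10, so the proportions are 0.1, 0.5, 0.1, 0.1, 0.1, 0.1 (working shown to 5 dp, full precision carried).
Each pᵢ log₁₀ pᵢ term: 0.1×(-1.00000)=-0.10000, 0.5×(-0.30103)=-0.15051, 0.1×(-1.00000)=-0.10000, 0.1×(-1.00000)=-0.10000, 0.1×(-1.00000)=-0.10000, 0.1×(-1.00000)=-0.10000.
Sum = -0.65051, so H' = 0.651.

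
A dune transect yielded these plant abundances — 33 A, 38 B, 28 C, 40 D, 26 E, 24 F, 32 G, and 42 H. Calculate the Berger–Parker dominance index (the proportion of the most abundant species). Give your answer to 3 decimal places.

0.160

Total N = 33+38+28+40+26+24+32+42 = 263, so the proportions are 0.12548, 0.14449, 0.10646, 0.15209, 0.09886, 0.09125, 0.12167, 0.1597 (working shown to 5 dp, full precision carried).
The largest proportion is 0.1597, i.e. d = 0.160 to 3 decimal places.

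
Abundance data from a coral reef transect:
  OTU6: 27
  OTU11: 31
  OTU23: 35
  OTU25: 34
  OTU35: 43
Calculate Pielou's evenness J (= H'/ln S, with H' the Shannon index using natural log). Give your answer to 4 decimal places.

Total N = 27+31+35+34+43 = 170, so the proportions are 0.158824, 0.182353, 0.205882, 0.2, 0.252941 (working shown to 6 dp, full precision carried).
H' = −Σ pᵢ ln pᵢ = −((-0.292229) + (-0.310330) + (-0.325387) + (-0.321888) + (-0.347693)) = 1.597526.
With S = 5 species, ln S = 1.609438, so J = 1.597526/1.609438 = 0.992599, i.e. 0.9926 to 4 decimal places.

0.9926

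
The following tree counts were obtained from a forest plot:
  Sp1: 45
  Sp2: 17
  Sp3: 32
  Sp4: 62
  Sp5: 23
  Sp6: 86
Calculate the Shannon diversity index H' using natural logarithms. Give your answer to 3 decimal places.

Total N = 45+17+32+62+23+86 = 265, so the proportions are 0.16981, 0.06415, 0.12075, 0.23396, 0.08679, 0.32453 (working shown to 5 dp, full precision carried).
Each pᵢ ln pᵢ term: 0.16981×(-1.77307)=-0.30109, 0.06415×(-2.74652)=-0.17619, 0.12075×(-2.11399)=-0.25527, 0.23396×(-1.45260)=-0.33985, 0.08679×(-2.44424)=-0.21214, 0.32453×(-1.12538)=-0.36522.
Sum = -1.64977, so H' = 1.650.

1.650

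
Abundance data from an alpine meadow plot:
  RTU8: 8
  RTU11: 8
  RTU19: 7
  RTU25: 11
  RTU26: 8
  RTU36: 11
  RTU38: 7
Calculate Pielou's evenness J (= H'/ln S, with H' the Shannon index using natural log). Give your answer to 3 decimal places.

Total N = 8+8+7+11+8+11+7 = 60, so the proportions are 0.13333, 0.13333, 0.11667, 0.18333, 0.13333, 0.18333, 0.11667 (working shown to 5 dp, full precision carried).
H' = −Σ pᵢ ln pᵢ = −((-0.26865) + (-0.26865) + (-0.25065) + (-0.31102) + (-0.26865) + (-0.31102) + (-0.25065)) = 1.92929.
With S = 7 species, ln S = 1.94591, so J = 1.92929/1.94591 = 0.99146, i.e. 0.991 to 3 decimal places.

0.991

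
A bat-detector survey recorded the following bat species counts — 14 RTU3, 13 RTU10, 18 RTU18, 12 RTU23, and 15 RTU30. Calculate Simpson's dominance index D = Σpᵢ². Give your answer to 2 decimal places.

0.20

Total N = 14+13+18+12+15 = 72, so the proportions are 0.1944, 0.1806, 0.25, 0.1667, 0.2083 (working shown to 4 dp, full precision carried).
D = 0.1944² + 0.1806² + 0.25² + 0.1667² + 0.2083² = 0.0378 + 0.0326 + 0.0625 + 0.0278 + 0.0434 = 0.2041.
To 2 decimal places, D = 0.20.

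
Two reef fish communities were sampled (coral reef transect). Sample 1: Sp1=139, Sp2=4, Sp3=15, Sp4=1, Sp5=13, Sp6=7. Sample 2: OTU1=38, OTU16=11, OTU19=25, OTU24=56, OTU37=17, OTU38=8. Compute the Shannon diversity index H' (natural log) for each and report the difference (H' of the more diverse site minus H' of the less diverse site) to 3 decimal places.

Sample 1: N=179, proportions 0.77654, 0.02235, 0.0838, 0.00559, 0.07263, 0.03911, giving H' = 0.83530 (working shown to 5 dp, full precision carried).
Sample 2: N=155, proportions 0.24516, 0.07097, 0.16129, 0.36129, 0.10968, 0.05161, giving H' = 1.58990.
Difference = |0.83530 − 1.58990| = 0.75460, i.e. 0.755 to 3 decimal places.

0.755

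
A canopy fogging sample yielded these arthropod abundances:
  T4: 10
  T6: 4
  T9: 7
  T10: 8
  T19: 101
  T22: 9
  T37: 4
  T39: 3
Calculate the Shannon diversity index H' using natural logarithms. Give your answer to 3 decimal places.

Total N = 10+4+7+8+101+9+4+3 = 146, so the proportions are 0.06849, 0.0274, 0.04795, 0.05479, 0.69178, 0.06164, 0.0274, 0.02055 (working shown to 5 dp, full precision carried).
Each pᵢ ln pᵢ term: 0.06849×(-2.68102)=-0.18363, 0.0274×(-3.59731)=-0.09856, 0.04795×(-3.03770)=-0.14564, 0.05479×(-2.90417)=-0.15913, 0.69178×(-0.36849)=-0.25491, 0.06164×(-2.78638)=-0.17176, 0.0274×(-3.59731)=-0.09856, 0.02055×(-3.88499)=-0.07983.
Sum = -1.19202, so H' = 1.192.

1.192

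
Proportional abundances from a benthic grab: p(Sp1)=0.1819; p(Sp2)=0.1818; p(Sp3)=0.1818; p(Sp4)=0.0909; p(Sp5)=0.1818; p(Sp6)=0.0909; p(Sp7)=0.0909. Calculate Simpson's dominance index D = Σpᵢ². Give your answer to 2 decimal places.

D = 0.1819² + 0.1818² + 0.1818² + 0.0909² + 0.1818² + 0.0909² + 0.0909² = 0.0331 + 0.0331 + 0.0331 + 0.0083 + 0.0331 + 0.0083 + 0.0083 = 0.1570 (working shown to 4 dp, full precision carried).
To 2 decimal places, D = 0.16.

0.16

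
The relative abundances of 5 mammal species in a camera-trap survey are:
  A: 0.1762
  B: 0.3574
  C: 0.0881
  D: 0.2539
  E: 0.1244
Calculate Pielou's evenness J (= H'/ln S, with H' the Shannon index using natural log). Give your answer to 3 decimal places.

H' = −Σ pᵢ ln pᵢ = −((-0.30591) + (-0.36773) + (-0.21402) + (-0.34805) + (-0.25928)) = 1.49499 (working shown to 5 dp, full precision carried).
With S = 5 species, ln S = 1.60944, so J = 1.49499/1.60944 = 0.92889, i.e. 0.929 to 3 decimal places.

0.929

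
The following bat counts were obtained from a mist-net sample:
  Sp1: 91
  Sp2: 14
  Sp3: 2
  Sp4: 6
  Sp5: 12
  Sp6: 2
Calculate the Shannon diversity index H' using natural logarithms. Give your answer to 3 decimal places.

0.980

Total N = 91+14+2+6+12+2 = 127, so the proportions are 0.71654, 0.11024, 0.01575, 0.04724, 0.09449, 0.01575 (working shown to 5 dp, full precision carried).
Each pᵢ ln pᵢ term: 0.71654×(-0.33333)=-0.23884, 0.11024×(-2.20513)=-0.24309, 0.01575×(-4.15104)=-0.06537, 0.04724×(-3.05243)=-0.14421, 0.09449×(-2.35928)=-0.22292, 0.01575×(-4.15104)=-0.06537.
Sum = -0.97980, so H' = 0.980.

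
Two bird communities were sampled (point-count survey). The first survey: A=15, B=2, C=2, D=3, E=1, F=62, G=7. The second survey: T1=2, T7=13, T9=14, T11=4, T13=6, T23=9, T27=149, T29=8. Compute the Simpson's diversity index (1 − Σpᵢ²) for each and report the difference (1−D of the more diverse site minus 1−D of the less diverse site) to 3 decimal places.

The first survey: N=92, proportions 0.16304, 0.02174, 0.02174, 0.03261, 0.01087, 0.67391, 0.07609, giving 1−D = 0.51134 (working shown to 5 dp, full precision carried).
The second survey: N=205, proportions 0.00976, 0.06341, 0.06829, 0.01951, 0.02927, 0.0439, 0.72683, 0.03902, giving 1−D = 0.45825.
Difference = |0.51134 − 0.45825| = 0.05309, i.e. 0.053 to 3 decimal places.

0.053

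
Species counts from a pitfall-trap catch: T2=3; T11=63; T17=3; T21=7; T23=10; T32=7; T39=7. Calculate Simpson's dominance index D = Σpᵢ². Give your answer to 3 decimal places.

Total N = 3+63+3+7+10+7+7 = 100, so the proportions are 0.03, 0.63, 0.03, 0.07, 0.1, 0.07, 0.07 (working shown to 5 dp, full precision carried).
D = 0.03² + 0.63² + 0.03² + 0.07² + 0.1² + 0.07² + 0.07² = 0.00090 + 0.39690 + 0.00090 + 0.00490 + 0.01000 + 0.00490 + 0.00490 = 0.42340.
To 3 decimal places, D = 0.423.

0.423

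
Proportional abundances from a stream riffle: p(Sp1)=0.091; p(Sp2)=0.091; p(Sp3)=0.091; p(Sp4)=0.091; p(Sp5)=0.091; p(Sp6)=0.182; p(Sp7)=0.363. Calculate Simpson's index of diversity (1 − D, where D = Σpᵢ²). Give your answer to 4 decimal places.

D = 0.091² + 0.091² + 0.091² + 0.091² + 0.091² + 0.182² + 0.363² = 0.008281 + 0.008281 + 0.008281 + 0.008281 + 0.008281 + 0.033124 + 0.131769 = 0.206298 (working shown to 6 dp, full precision carried).
So 1 − D = 0.793702, i.e. 0.7937 to 4 decimal places.

0.7937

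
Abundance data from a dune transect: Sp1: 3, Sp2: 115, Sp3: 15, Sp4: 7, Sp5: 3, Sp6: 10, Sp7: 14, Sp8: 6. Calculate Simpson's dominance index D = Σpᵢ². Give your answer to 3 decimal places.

Total N = 3+115+15+7+3+10+14+6 = 173, so the proportions are 0.01734, 0.66474, 0.08671, 0.04046, 0.01734, 0.0578, 0.08092, 0.03468 (working shown to 5 dp, full precision carried).
D = 0.01734² + 0.66474² + 0.08671² + 0.04046² + 0.01734² + 0.0578² + 0.08092² + 0.03468² = 0.00030 + 0.44188 + 0.00752 + 0.00164 + 0.00030 + 0.00334 + 0.00655 + 0.00120 = 0.46273.
To 3 decimal places, D = 0.463.

0.463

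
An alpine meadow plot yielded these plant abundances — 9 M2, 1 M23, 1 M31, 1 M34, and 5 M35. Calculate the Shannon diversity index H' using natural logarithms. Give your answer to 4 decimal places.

1.1966

Total N = 9+1+1+1+5 = 17, so the proportions are 0.529412, 0.058824, 0.058824, 0.058824, 0.294118 (working shown to 6 dp, full precision carried).
Each pᵢ ln pᵢ term: 0.529412×(-0.635989)=-0.336700, 0.058824×(-2.833213)=-0.166660, 0.058824×(-2.833213)=-0.166660, 0.058824×(-2.833213)=-0.166660, 0.294118×(-1.223775)=-0.359934.
Sum = -1.196613, so H' = 1.1966.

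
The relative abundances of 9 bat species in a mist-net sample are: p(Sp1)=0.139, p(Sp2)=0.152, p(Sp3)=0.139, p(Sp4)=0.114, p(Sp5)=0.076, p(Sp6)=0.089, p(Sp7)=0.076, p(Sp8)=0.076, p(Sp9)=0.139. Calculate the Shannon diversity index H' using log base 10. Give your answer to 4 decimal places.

0.9379

Each pᵢ log₁₀ pᵢ term (working shown to 6 dp, full precision carried): 0.139×(-0.856985)=-0.119121, 0.152×(-0.818156)=-0.124360, 0.139×(-0.856985)=-0.119121, 0.114×(-0.943095)=-0.107513, 0.076×(-1.119186)=-0.085058, 0.089×(-1.050610)=-0.093504, 0.076×(-1.119186)=-0.085058, 0.076×(-1.119186)=-0.085058, 0.139×(-0.856985)=-0.119121.
Sum = -0.937914, so H' = 0.9379.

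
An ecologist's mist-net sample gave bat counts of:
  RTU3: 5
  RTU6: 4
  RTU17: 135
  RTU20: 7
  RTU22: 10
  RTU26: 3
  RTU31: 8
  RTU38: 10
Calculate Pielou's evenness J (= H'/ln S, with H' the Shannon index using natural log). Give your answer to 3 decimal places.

Total N = 5+4+135+7+10+3+8+10 = 182, so the proportions are 0.02747, 0.02198, 0.74176, 0.03846, 0.05495, 0.01648, 0.04396, 0.05495 (working shown to 5 dp, full precision carried).
H' = −Σ pᵢ ln pᵢ = −((-0.09875) + (-0.08391) + (-0.22159) + (-0.12531) + (-0.15942) + (-0.06767) + (-0.13734) + (-0.15942)) = 1.05341.
With S = 8 species, ln S = 2.07944, so J = 1.05341/2.07944 = 0.50658, i.e. 0.507 to 3 decimal places.

0.507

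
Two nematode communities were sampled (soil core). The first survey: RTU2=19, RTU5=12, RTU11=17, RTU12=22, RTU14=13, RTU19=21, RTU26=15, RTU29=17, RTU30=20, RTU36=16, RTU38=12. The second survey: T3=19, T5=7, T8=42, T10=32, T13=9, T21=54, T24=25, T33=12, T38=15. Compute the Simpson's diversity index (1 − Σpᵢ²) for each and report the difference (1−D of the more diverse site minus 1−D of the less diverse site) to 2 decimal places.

The first survey: N=184, proportions 0.1033, 0.0652, 0.0924, 0.1196, 0.0707, 0.1141, 0.0815, 0.0924, 0.1087, 0.087, 0.0652, giving 1−D = 0.9054 (working shown to 4 dp, full precision carried).
The second survey: N=215, proportions 0.0884, 0.0326, 0.1953, 0.1488, 0.0419, 0.2512, 0.1163, 0.0558, 0.0698, giving 1−D = 0.8445.
Difference = |0.9054 − 0.8445| = 0.0609, i.e. 0.06 to 2 decimal places.

0.06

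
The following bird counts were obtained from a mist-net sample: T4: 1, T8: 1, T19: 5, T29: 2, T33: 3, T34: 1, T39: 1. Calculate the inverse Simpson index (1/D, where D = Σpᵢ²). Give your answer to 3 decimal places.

4.667

Total N = 1+1+5+2+3+1+1 = 14, so the proportions are 0.0714286, 0.0714286, 0.3571429, 0.1428571, 0.2142857, 0.0714286, 0.0714286 (working shown to 7 dp, full precision carried).
D = 0.0714286² + 0.0714286² + 0.3571429² + 0.1428571² + 0.2142857² + 0.0714286² + 0.0714286² = 0.0051020 + 0.0051020 + 0.1275510 + 0.0204082 + 0.0459184 + 0.0051020 + 0.0051020 = 0.2142857.
So 1/D = 4.66667, i.e. 4.667 to 3 decimal places.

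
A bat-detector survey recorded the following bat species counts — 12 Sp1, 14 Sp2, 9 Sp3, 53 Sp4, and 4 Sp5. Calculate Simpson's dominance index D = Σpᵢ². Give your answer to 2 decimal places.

Total N = 12+14+9+53+4 = 92, so the proportions are 0.1304, 0.1522, 0.0978, 0.5761, 0.0435 (working shown to 4 dp, full precision carried).
D = 0.1304² + 0.1522² + 0.0978² + 0.5761² + 0.0435² = 0.0170 + 0.0232 + 0.0096 + 0.3319 + 0.0019 = 0.3835.
To 2 decimal places, D = 0.38.

0.38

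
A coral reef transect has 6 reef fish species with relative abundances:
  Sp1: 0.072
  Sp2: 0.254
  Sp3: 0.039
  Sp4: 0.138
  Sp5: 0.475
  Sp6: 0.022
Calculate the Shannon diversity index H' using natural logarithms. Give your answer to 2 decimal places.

1.37

Each pᵢ ln pᵢ term (working shown to 4 dp, full precision carried): 0.072×(-2.6311)=-0.1894, 0.254×(-1.3704)=-0.3481, 0.039×(-3.2442)=-0.1265, 0.138×(-1.9805)=-0.2733, 0.475×(-0.7444)=-0.3536, 0.022×(-3.8167)=-0.0840.
Sum = -1.3749, so H' = 1.37.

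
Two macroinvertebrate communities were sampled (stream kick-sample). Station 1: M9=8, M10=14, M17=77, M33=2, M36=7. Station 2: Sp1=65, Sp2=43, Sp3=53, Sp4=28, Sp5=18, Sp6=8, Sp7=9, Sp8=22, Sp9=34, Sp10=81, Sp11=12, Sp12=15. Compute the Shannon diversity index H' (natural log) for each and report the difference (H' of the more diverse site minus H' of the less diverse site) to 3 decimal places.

1.301

Station 1: N=108, proportions 0.07407, 0.12963, 0.71296, 0.01852, 0.06481, giving H' = 0.95007 (working shown to 5 dp, full precision carried).
Station 2: N=388, proportions 0.16753, 0.11082, 0.1366, 0.07216, 0.04639, 0.02062, 0.0232, 0.0567, 0.08763, 0.20876, 0.03093, 0.03866, giving H' = 2.25090.
Difference = |0.95007 − 2.25090| = 1.30083, i.e. 1.301 to 3 decimal places.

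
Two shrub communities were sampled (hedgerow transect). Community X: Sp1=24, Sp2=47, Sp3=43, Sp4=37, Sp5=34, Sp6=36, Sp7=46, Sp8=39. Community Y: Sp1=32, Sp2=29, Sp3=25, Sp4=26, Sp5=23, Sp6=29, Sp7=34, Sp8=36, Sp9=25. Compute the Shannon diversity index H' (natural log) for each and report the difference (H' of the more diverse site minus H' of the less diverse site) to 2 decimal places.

Community X: N=306, proportions 0.0784, 0.1536, 0.1405, 0.1209, 0.1111, 0.1176, 0.1503, 0.1275, giving H' = 2.0619 (working shown to 4 dp, full precision carried).
Community Y: N=259, proportions 0.1236, 0.112, 0.0965, 0.1004, 0.0888, 0.112, 0.1313, 0.139, 0.0965, giving H' = 2.1866.
Difference = |2.0619 − 2.1866| = 0.1247, i.e. 0.12 to 2 decimal places.

0.12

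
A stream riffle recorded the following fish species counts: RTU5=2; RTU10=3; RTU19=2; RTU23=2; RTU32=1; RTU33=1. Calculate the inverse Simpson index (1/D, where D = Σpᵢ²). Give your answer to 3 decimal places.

5.261

Total N = 2+3+2+2+1+1 = 11, so the proportions are 0.1818182, 0.2727273, 0.1818182, 0.1818182, 0.0909091, 0.0909091 (working shown to 7 dp, full precision carried).
D = 0.1818182² + 0.2727273² + 0.1818182² + 0.1818182² + 0.0909091² + 0.0909091² = 0.0330579 + 0.0743802 + 0.0330579 + 0.0330579 + 0.0082645 + 0.0082645 = 0.1900826.
So 1/D = 5.26087, i.e. 5.261 to 3 decimal places.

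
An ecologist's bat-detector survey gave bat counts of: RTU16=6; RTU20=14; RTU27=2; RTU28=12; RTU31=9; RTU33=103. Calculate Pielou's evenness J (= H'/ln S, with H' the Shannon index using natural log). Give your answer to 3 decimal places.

Total N = 6+14+2+12+9+103 = 146, so the proportions are 0.0411, 0.09589, 0.0137, 0.08219, 0.06164, 0.70548 (working shown to 5 dp, full precision carried).
H' = −Σ pᵢ ln pᵢ = −((-0.13117) + (-0.22482) + (-0.05877) + (-0.20537) + (-0.17176) + (-0.24613)) = 1.03803.
With S = 6 species, ln S = 1.79176, so J = 1.03803/1.79176 = 0.57933, i.e. 0.579 to 3 decimal places.

0.579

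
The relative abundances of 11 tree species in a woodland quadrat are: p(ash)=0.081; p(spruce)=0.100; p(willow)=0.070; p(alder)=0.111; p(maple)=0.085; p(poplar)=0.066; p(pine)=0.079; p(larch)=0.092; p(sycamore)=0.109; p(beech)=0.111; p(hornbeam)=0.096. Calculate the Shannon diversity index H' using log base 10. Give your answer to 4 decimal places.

1.0351

Each pᵢ log₁₀ pᵢ term (working shown to 6 dp, full precision carried): 0.081×(-1.091515)=-0.088413, 0.1×(-1.000000)=-0.100000, 0.07×(-1.154902)=-0.080843, 0.111×(-0.954677)=-0.105969, 0.085×(-1.070581)=-0.090999, 0.066×(-1.180456)=-0.077910, 0.079×(-1.102373)=-0.087087, 0.092×(-1.036212)=-0.095332, 0.109×(-0.962574)=-0.104921, 0.111×(-0.954677)=-0.105969, 0.096×(-1.017729)=-0.097702.
Sum = -1.035145, so H' = 1.0351.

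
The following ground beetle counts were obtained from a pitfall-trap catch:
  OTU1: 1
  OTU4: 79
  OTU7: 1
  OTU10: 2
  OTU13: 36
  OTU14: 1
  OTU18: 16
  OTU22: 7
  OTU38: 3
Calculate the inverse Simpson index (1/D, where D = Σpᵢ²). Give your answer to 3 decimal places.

Total N = 1+79+1+2+36+1+16+7+3 = 146, so the proportions are 0.006849, 0.541096, 0.006849, 0.013699, 0.246575, 0.006849, 0.109589, 0.047945, 0.020548 (working shown to 6 dp, full precision carried).
D = 0.006849² + 0.541096² + 0.006849² + 0.013699² + 0.246575² + 0.006849² + 0.109589² + 0.047945² + 0.020548² = 0.000047 + 0.292785 + 0.000047 + 0.000188 + 0.060799 + 0.000047 + 0.012010 + 0.002299 + 0.000422 = 0.368643.
So 1/D = 2.71265, i.e. 2.713 to 3 decimal places.

2.713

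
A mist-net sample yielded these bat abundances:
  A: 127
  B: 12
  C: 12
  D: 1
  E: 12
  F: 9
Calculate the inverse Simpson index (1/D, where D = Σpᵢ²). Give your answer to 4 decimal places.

1.7983

Total N = 127+12+12+1+12+9 = 173, so the proportions are 0.734104, 0.0693642, 0.0693642, 0.0057803, 0.0693642, 0.0520231 (working shown to 7 dp, full precision carried).
D = 0.734104² + 0.0693642² + 0.0693642² + 0.0057803² + 0.0693642² + 0.0520231² = 0.5389088 + 0.0048114 + 0.0048114 + 0.0000334 + 0.0048114 + 0.0027064 = 0.5560827.
So 1/D = 1.798294, i.e. 1.7983 to 4 decimal places.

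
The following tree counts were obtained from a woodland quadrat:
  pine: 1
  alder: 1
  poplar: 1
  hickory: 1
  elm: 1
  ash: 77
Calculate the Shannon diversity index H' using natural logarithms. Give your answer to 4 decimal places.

Total N = 1+1+1+1+1+77 = 82, so the proportions are 0.012195, 0.012195, 0.012195, 0.012195, 0.012195, 0.939024 (working shown to 6 dp, full precision carried).
Each pᵢ ln pᵢ term: 0.012195×(-4.406719)=-0.053740, 0.012195×(-4.406719)=-0.053740, 0.012195×(-4.406719)=-0.053740, 0.012195×(-4.406719)=-0.053740, 0.012195×(-4.406719)=-0.053740, 0.939024×(-0.062914)=-0.059078.
Sum = -0.327780, so H' = 0.3278.

0.3278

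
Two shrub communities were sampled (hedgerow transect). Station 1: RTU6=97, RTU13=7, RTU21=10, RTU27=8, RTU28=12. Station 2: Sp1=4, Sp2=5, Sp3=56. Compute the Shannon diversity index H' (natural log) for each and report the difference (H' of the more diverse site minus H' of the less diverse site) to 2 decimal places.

0.47

Station 1: N=134, proportions 0.723881, 0.052239, 0.074627, 0.059701, 0.089552, giving H' = 0.966134 (working shown to 6 dp, full precision carried).
Station 2: N=65, proportions 0.061538, 0.076923, 0.861538, giving H' = 0.497279.
Difference = |0.966134 − 0.497279| = 0.468855, i.e. 0.47 to 2 decimal places.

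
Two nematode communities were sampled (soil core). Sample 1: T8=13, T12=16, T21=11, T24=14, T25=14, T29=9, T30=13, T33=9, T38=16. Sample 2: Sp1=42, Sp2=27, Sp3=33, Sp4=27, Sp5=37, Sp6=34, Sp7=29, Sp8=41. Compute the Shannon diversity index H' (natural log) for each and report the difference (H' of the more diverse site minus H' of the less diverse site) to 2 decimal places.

0.11

Sample 1: N=115, proportions 0.113, 0.1391, 0.0957, 0.1217, 0.1217, 0.0783, 0.113, 0.0783, 0.1391, giving H' = 2.1777 (working shown to 4 dp, full precision carried).
Sample 2: N=270, proportions 0.1556, 0.1, 0.1222, 0.1, 0.137, 0.1259, 0.1074, 0.1519, giving H' = 2.0660.
Difference = |2.1777 − 2.0660| = 0.1117, i.e. 0.11 to 2 decimal places.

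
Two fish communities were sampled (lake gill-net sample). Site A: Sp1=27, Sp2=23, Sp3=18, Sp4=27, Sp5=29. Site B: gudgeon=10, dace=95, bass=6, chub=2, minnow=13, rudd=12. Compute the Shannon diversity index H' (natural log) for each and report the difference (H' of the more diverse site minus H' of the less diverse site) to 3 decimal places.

Site A: N=124, proportions 0.2177419, 0.1854839, 0.1451613, 0.2177419, 0.233871, giving H' = 1.5963313 (working shown to 7 dp, full precision carried).
Site B: N=138, proportions 0.0724638, 0.6884058, 0.0434783, 0.0144928, 0.0942029, 0.0869565, giving H' = 1.0798317.
Difference = |1.5963313 − 1.0798317| = 0.5164996, i.e. 0.516 to 3 decimal places.

0.516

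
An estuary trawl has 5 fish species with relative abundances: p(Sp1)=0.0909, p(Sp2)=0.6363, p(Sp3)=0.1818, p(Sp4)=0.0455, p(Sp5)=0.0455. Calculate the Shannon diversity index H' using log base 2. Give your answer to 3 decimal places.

Each pᵢ log₂ pᵢ term (working shown to 5 dp, full precision carried): 0.0909×(-3.45958)=-0.31448, 0.6363×(-0.65222)=-0.41501, 0.1818×(-2.45958)=-0.44715, 0.0455×(-4.45799)=-0.20284, 0.0455×(-4.45799)=-0.20284.
Sum = -1.58231, so H' = 1.582.

1.582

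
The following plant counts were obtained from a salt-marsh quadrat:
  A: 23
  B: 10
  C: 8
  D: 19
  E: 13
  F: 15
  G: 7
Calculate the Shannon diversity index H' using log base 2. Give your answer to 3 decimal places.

Total N = 23+10+8+19+13+15+7 = 95, so the proportions are 0.24211, 0.10526, 0.08421, 0.2, 0.13684, 0.15789, 0.07368 (working shown to 5 dp, full precision carried).
Each pᵢ log₂ pᵢ term: 0.24211×(-2.04629)=-0.49542, 0.10526×(-3.24793)=-0.34189, 0.08421×(-3.56986)=-0.30062, 0.2×(-2.32193)=-0.46439, 0.13684×(-2.86942)=-0.39266, 0.15789×(-2.66297)=-0.42047, 0.07368×(-3.76250)=-0.27724.
Sum = -2.69267, so H' = 2.693.

2.693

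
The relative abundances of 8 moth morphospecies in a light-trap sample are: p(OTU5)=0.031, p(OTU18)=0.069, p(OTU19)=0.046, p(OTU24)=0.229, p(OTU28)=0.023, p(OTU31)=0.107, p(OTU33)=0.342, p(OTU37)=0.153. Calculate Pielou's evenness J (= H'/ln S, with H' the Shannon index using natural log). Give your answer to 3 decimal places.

0.842

H' = −Σ pᵢ ln pᵢ = −((-0.10769) + (-0.18448) + (-0.14164) + (-0.33755) + (-0.08676) + (-0.23914) + (-0.36695) + (-0.28723)) = 1.75144 (working shown to 5 dp, full precision carried).
With S = 8 species, ln S = 2.07944, so J = 1.75144/2.07944 = 0.84226, i.e. 0.842 to 3 decimal places.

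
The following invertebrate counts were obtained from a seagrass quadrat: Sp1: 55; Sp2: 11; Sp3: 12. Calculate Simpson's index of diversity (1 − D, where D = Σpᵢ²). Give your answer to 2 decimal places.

Total N = 55+11+12 = 78, so the proportions are 0.7051, 0.141, 0.1538 (working shown to 4 dp, full precision carried).
D = 0.7051² + 0.141² + 0.1538² = 0.4972 + 0.0199 + 0.0237 = 0.5408.
So 1 − D = 0.4592, i.e. 0.46 to 2 decimal places.

0.46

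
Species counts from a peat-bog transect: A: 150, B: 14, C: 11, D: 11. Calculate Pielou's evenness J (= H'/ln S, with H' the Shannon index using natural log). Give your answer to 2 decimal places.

Total N = 150+14+11+11 = 186, so the proportions are 0.8065, 0.0753, 0.0591, 0.0591 (working shown to 4 dp, full precision carried).
H' = −Σ pᵢ ln pᵢ = −((-0.1735) + (-0.1947) + (-0.1672) + (-0.1672)) = 0.7027.
With S = 4 species, ln S = 1.3863, so J = 0.7027/1.3863 = 0.5069, i.e. 0.51 to 2 decimal places.

0.51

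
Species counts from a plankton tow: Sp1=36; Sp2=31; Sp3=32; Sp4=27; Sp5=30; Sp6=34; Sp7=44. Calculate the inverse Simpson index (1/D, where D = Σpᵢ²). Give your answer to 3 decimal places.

Total N = 36+31+32+27+30+34+44 = 234, so the proportions are 0.1538462, 0.1324786, 0.1367521, 0.1153846, 0.1282051, 0.1452991, 0.1880342 (working shown to 7 dp, full precision carried).
D = 0.1538462² + 0.1324786² + 0.1367521² + 0.1153846² + 0.1282051² + 0.1452991² + 0.1880342² = 0.0236686 + 0.0175506 + 0.0187011 + 0.0133136 + 0.0164366 + 0.0211118 + 0.0353569 = 0.1461392.
So 1/D = 6.84279, i.e. 6.843 to 3 decimal places.

6.843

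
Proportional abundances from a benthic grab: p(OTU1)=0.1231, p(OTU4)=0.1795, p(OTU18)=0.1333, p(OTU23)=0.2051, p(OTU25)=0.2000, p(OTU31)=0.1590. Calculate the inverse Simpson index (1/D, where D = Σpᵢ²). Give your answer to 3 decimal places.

D = 0.1231² + 0.1795² + 0.1333² + 0.2051² + 0.2² + 0.159² = 0.0151536 + 0.0322202 + 0.0177689 + 0.0420660 + 0.0400000 + 0.0252810 = 0.1724898 (working shown to 7 dp, full precision carried).
So 1/D = 5.79745, i.e. 5.797 to 3 decimal places.

5.797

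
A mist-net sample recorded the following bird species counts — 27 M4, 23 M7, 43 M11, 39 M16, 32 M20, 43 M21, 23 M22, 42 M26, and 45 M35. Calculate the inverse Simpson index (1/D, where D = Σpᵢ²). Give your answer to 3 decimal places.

8.502

Total N = 27+23+43+39+32+43+23+42+45 = 317, so the proportions are 0.0851735, 0.0725552, 0.1356467, 0.1230284, 0.1009464, 0.1356467, 0.0725552, 0.1324921, 0.1419558 (working shown to 7 dp, full precision carried).
D = 0.0851735² + 0.0725552² + 0.1356467² + 0.1230284² + 0.1009464² + 0.1356467² + 0.0725552² + 0.1324921² + 0.1419558² = 0.0072545 + 0.0052643 + 0.0184000 + 0.0151360 + 0.0101902 + 0.0184000 + 0.0052643 + 0.0175542 + 0.0201515 = 0.1176149.
So 1/D = 8.50233, i.e. 8.502 to 3 decimal places.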